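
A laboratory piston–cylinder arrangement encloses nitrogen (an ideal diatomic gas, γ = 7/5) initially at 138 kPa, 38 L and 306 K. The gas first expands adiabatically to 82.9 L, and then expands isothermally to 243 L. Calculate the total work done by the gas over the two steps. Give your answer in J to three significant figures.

Step 1 (adiabatic): W = (P₁V₁ − P₂V₂)/(γ−1) = (5244 − 3838)/0.4 = 3514 J.
After step 1: P = 46.3 kPa, V = 82.9 L, T = 224 K.
Step 2 (isothermal): W = P₁V₁ ln(V₂/V₁) = (3838) ln(243/82.9) = 4128 J.
W_total = 3514 + 4128 = 7642 J.

W_total ≈ 7640 J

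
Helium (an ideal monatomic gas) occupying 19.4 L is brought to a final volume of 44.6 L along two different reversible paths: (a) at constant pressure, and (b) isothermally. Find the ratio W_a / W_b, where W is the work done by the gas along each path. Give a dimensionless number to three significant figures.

Path (a) isobaric: W = P₁(V₂ − V₁) → W_a/(P₁V₁) = 1.299.
Path (b) isothermal: W = P₁V₁ ln(V₂/V₁) → W_b/(P₁V₁) = 0.8325.
W_a / W_b = 1.299 / 0.8325 = 1.56.

W_a / W_b ≈ 1.56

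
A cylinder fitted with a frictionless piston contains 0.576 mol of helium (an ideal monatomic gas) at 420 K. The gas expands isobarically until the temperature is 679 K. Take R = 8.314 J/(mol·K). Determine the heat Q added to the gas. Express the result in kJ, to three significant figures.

Isobaric: W = nRΔT = (0.576)(8.314)(259) = 1240 J.
ΔU = nCᵥΔT with Cᵥ = 3R/2: ΔU = (0.576)(12.47)(259) = 1860 J.
Q = ΔU + W = 1860 + 1240 = 3101 J.

Q ≈ 3.10 kJ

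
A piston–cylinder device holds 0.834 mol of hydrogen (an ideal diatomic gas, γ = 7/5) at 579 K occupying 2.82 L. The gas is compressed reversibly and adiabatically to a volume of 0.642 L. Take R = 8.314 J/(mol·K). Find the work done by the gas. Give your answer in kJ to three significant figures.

Adiabatic: TV^(γ−1) = const with γ = 7/5.
T₂ = T₁ (V₁/V₂)^(γ−1) = 579 × (2.82/0.642)^0.4 = 579 × 1.808 = 1047 K.
W_by = nCᵥ(T₁ − T₂) = (0.834)(20.79)(579 − 1047) = -8105 J.

W ≈ -8.11 kJ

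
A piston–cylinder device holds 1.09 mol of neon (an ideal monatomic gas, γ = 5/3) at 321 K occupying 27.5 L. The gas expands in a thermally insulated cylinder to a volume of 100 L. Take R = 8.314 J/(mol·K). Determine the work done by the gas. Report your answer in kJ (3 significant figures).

W ≈ 2.52 kJ

Adiabatic: TV^(γ−1) = const with γ = 5/3.
T₂ = T₁ (V₁/V₂)^(γ−1) = 321 × (27.5/100)^0.667 = 321 × 0.4229 = 135.7 K.
W_by = nCᵥ(T₁ − T₂) = (1.09)(12.47)(321 − 135.7) = 2518 J.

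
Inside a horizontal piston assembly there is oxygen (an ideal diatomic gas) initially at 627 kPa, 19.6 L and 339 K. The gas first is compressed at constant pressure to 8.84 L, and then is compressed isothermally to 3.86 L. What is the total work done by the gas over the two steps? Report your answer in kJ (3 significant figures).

Step 1 (isobaric): W = PΔV = (627 kPa)(8.84 − 19.6 L) = -6747 J.
After step 1: P = 627 kPa, V = 8.84 L, T = 152.9 K.
Step 2 (isothermal): W = P₁V₁ ln(V₂/V₁) = (5543) ln(3.86/8.84) = -4593 J.
W_total = -6747 − 4593 = -11339 J.

W_total ≈ -11.3 kJ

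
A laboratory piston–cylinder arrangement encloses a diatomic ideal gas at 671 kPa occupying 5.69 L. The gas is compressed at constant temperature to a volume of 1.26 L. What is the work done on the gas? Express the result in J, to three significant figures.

Isothermal: W = nRT ln(V₂/V₁) = P₁V₁ ln(V₂/V₁).
P₁V₁ = (671 kPa)(5.69 L) = 3818 J.
W = 3818 × ln(1.26/5.69) = 3818 × -1.508
W_by_gas = -5756 J; work on gas = −W_by = 5756 J.

W ≈ 5760 J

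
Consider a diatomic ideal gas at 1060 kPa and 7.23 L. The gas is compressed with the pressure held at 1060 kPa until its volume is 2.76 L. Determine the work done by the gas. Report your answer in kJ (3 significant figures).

Isobaric: W = P ΔV.
W = (1060 kPa)(2.76 − 7.23 L) = (1060)(-4.47) = -4738 J.

W ≈ -4.74 kJ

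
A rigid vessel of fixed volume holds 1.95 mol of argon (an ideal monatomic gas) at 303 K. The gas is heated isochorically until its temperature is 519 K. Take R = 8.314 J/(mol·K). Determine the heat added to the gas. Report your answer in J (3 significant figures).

Constant volume ⇒ W = 0, so Q = ΔU = nCᵥΔT with Cᵥ = 3R/2 = 12.47 J/(mol·K).
ΔU = (1.95)(12.47)(519 − 303) = 5253 J.

Q ≈ 5250 J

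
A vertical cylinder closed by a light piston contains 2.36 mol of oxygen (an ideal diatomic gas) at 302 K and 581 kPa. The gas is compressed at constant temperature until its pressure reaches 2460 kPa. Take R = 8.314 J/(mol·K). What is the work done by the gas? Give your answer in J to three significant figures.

Isothermal process: W = nRT ln(V₂/V₁) = nRT ln(P₁/P₂).
W = (2.36)(8.314)(302) × ln(581/2460)
  = 5926 × ln(0.2362) = 5926 × -1.443
W_by_gas = -8552 J.

W ≈ -8550 J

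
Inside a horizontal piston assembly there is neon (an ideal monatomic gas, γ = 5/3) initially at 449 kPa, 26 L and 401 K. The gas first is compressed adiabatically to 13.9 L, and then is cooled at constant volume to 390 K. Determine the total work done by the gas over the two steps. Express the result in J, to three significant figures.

Step 1 (adiabatic): W = (P₁V₁ − P₂V₂)/(γ−1) = (11674 − 17723)/0.667 = -9073 J.
Step 2 (isochoric): W = 0 (constant volume).
W_total = -9073 + 0 = -9073 J.

W_total ≈ -9070 J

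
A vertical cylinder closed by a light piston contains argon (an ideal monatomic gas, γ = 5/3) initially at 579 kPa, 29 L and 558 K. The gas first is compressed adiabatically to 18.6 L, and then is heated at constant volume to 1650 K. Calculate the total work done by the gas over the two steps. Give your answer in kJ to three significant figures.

Step 1 (adiabatic): W = (P₁V₁ − P₂V₂)/(γ−1) = (16791 − 22577)/0.667 = -8679 J.
Step 2 (isochoric): W = 0 (constant volume).
W_total = -8679 + 0 = -8679 J.

W_total ≈ -8.68 kJ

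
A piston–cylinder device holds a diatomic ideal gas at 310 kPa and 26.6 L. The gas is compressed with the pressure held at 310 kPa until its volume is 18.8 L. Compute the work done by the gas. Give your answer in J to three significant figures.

W ≈ -2420 J

Isobaric: W = P ΔV.
W = (310 kPa)(18.8 − 26.6 L) = (310)(-7.8) = -2418 J.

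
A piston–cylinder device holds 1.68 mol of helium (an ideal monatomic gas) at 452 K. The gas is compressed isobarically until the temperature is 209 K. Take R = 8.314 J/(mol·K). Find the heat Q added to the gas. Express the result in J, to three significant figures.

Q ≈ -8490 J

Isobaric: W = nRΔT = (1.68)(8.314)(-243) = -3394 J.
ΔU = nCᵥΔT with Cᵥ = 3R/2: ΔU = (1.68)(12.47)(-243) = -5091 J.
Q = ΔU + W = -5091 − 3394 = -8485 J.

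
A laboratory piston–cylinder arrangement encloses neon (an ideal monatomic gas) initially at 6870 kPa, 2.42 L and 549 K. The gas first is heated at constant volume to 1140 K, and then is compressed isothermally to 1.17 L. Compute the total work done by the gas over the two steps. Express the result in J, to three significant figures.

Step 1 (isochoric): W = 0 (constant volume).
After step 1: P = 14266 kPa (V unchanged).
Step 2 (isothermal): W = P₁V₁ ln(V₂/V₁) = (34523) ln(1.17/2.42) = -25090 J.
W_total = 0 − 25090 = -25090 J.

W_total ≈ -25100 J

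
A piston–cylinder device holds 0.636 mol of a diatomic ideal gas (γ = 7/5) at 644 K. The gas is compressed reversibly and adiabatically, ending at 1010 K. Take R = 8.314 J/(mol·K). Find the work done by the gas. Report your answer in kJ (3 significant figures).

W ≈ -4.84 kJ

Adiabatic ⇒ Q = 0, so W_by = −ΔU = nCᵥ(T₁ − T₂).
Cᵥ = 5R/2 = 20.79 J/(mol·K).
W = (0.636)(20.79)(644 − 1010) = -4838 J.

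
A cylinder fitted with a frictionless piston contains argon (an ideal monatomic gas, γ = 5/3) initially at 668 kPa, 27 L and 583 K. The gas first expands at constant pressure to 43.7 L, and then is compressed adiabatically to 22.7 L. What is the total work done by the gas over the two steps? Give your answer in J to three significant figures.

W_total ≈ -12800 J

Step 1 (isobaric): W = PΔV = (668 kPa)(43.7 − 27 L) = 11156 J.
After step 1: P = 668 kPa, V = 43.7 L, T = 943.6 K.
Step 2 (adiabatic): W = (P₁V₁ − P₂V₂)/(γ−1) = (29192 − 45175)/0.667 = -23975 J.
W_total = 11156 − 23975 = -12819 J.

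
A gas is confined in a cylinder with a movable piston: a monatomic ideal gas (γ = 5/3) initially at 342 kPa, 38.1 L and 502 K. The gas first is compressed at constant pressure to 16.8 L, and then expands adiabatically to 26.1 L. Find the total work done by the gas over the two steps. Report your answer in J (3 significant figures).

Step 1 (isobaric): W = PΔV = (342 kPa)(16.8 − 38.1 L) = -7285 J.
After step 1: P = 342 kPa, V = 16.8 L, T = 221.4 K.
Step 2 (adiabatic): W = (P₁V₁ − P₂V₂)/(γ−1) = (5746 − 4283)/0.667 = 2193 J.
W_total = -7285 + 2193 = -5091 J.

W_total ≈ -5090 J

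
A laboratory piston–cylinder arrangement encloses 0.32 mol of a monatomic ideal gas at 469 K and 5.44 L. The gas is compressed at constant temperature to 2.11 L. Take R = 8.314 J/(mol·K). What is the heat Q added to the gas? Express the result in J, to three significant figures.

Q ≈ -1180 J

Isothermal ⇒ ΔU = 0, so Q = W = nRT ln(V₂/V₁).
Q = (0.32)(8.314)(469) ln(2.11/5.44) = 1248 × -0.9471 = -1182 J.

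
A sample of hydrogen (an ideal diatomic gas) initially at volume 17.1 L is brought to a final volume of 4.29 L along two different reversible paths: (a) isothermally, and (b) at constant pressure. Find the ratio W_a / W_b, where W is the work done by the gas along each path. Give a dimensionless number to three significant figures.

Path (a) isothermal: W = P₁V₁ ln(V₂/V₁) → W_a/(P₁V₁) = -1.383.
Path (b) isobaric: W = P₁(V₂ − V₁) → W_b/(P₁V₁) = -0.7491.
W_a / W_b = -1.383 / -0.7491 = 1.846.

W_a / W_b ≈ 1.85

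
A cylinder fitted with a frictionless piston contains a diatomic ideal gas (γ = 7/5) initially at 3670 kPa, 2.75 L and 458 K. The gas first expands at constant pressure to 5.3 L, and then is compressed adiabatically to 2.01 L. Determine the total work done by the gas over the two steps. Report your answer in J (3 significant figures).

W_total ≈ -13700 J

Step 1 (isobaric): W = PΔV = (3670 kPa)(5.3 − 2.75 L) = 9358 J.
After step 1: P = 3670 kPa, V = 5.3 L, T = 882.7 K.
Step 2 (adiabatic): W = (P₁V₁ − P₂V₂)/(γ−1) = (19451 − 28666)/0.4 = -23039 J.
W_total = 9358 − 23039 = -13680 J.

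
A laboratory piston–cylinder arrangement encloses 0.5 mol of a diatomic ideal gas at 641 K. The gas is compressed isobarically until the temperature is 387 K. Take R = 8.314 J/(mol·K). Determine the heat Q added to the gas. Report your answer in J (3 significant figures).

Q ≈ -3700 J

Isobaric: W = nRΔT = (0.5)(8.314)(-254) = -1056 J.
ΔU = nCᵥΔT with Cᵥ = 5R/2: ΔU = (0.5)(20.79)(-254) = -2640 J.
Q = ΔU + W = -2640 − 1056 = -3696 J.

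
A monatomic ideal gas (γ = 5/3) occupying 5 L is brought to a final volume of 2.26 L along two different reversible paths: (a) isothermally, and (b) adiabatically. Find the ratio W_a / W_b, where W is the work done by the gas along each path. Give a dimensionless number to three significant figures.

Path (a) isothermal: W = P₁V₁ ln(V₂/V₁) → W_a/(P₁V₁) = -0.7941.
Path (b) adiabatic: W = P₁V₁(1 − (V₁/V₂)^(γ−1))/(γ−1) → W_b/(P₁V₁) = -1.047.
W_a / W_b = -0.7941 / -1.047 = 0.7586.

W_a / W_b ≈ 0.759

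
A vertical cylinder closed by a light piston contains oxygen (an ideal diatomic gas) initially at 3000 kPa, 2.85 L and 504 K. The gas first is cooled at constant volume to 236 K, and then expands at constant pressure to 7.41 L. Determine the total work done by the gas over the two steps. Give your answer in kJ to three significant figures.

W_total ≈ 6.41 kJ

Step 1 (isochoric): W = 0 (constant volume).
After step 1: P = 1405 kPa (V unchanged).
Step 2 (isobaric): W = PΔV = (1405 kPa)(7.41 − 2.85 L) = 6406 J.
W_total = 0 + 6406 = 6406 J.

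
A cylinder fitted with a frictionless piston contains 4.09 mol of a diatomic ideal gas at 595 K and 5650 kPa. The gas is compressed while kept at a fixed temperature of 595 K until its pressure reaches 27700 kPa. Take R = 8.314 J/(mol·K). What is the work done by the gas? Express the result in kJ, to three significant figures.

Isothermal process: W = nRT ln(V₂/V₁) = nRT ln(P₁/P₂).
W = (4.09)(8.314)(595) × ln(5650/27700)
  = 20233 × ln(0.204) = 20233 × -1.59
W_by_gas = -32165 J.

W ≈ -32.2 kJ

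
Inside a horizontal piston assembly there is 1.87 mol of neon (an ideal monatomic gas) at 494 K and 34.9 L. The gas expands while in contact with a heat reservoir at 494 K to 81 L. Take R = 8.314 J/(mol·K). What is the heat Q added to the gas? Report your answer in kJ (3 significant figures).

Isothermal ⇒ ΔU = 0, so Q = W = nRT ln(V₂/V₁).
Q = (1.87)(8.314)(494) ln(81/34.9) = 7680 × 0.842 = 6467 J.

Q ≈ 6.47 kJ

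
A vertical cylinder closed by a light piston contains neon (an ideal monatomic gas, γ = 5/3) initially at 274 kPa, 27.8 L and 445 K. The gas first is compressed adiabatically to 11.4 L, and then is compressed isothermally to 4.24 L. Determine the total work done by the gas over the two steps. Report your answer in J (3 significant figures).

W_total ≈ -22900 J

Step 1 (adiabatic): W = (P₁V₁ − P₂V₂)/(γ−1) = (7617 − 13800)/0.667 = -9275 J.
After step 1: P = 1211 kPa, V = 11.4 L, T = 806.2 K.
Step 2 (isothermal): W = P₁V₁ ln(V₂/V₁) = (13800) ln(4.24/11.4) = -13649 J.
W_total = -9275 − 13649 = -22924 J.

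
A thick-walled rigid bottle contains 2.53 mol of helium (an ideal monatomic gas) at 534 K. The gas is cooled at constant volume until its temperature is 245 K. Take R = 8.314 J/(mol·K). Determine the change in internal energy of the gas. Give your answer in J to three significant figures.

Constant volume ⇒ W = 0, so Q = ΔU = nCᵥΔT with Cᵥ = 3R/2 = 12.47 J/(mol·K).
ΔU = (2.53)(12.47)(245 − 534) = -9118 J.

ΔU ≈ -9120 J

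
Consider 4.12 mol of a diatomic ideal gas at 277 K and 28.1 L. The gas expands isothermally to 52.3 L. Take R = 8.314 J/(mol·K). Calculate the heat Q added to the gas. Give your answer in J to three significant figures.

Q ≈ 5890 J

Isothermal ⇒ ΔU = 0, so Q = W = nRT ln(V₂/V₁).
Q = (4.12)(8.314)(277) ln(52.3/28.1) = 9488 × 0.6212 = 5894 J.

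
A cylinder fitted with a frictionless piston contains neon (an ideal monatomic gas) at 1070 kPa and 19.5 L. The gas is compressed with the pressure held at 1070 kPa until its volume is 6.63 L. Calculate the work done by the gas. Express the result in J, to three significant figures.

Isobaric: W = P ΔV.
W = (1070 kPa)(6.63 − 19.5 L) = (1070)(-12.87) = -13771 J.

W ≈ -13800 J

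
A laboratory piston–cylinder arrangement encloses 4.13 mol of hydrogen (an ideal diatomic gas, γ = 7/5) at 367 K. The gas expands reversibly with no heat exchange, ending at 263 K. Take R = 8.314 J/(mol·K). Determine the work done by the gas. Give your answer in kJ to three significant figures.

W ≈ 8.93 kJ

Adiabatic ⇒ Q = 0, so W_by = −ΔU = nCᵥ(T₁ − T₂).
Cᵥ = 5R/2 = 20.79 J/(mol·K).
W = (4.13)(20.79)(367 − 263) = 8928 J.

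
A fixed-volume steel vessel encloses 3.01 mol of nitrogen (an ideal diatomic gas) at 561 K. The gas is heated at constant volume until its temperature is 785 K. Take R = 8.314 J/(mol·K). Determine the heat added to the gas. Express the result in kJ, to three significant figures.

Constant volume ⇒ W = 0, so Q = ΔU = nCᵥΔT with Cᵥ = 5R/2 = 20.79 J/(mol·K).
ΔU = (3.01)(20.79)(785 − 561) = 14014 J.

Q ≈ 14.0 kJ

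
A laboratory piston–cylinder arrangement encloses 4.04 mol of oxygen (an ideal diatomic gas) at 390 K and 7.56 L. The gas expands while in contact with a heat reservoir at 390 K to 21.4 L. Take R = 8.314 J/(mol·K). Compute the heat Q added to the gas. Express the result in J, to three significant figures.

Q ≈ 13600 J

Isothermal ⇒ ΔU = 0, so Q = W = nRT ln(V₂/V₁).
Q = (4.04)(8.314)(390) ln(21.4/7.56) = 13100 × 1.041 = 13630 J.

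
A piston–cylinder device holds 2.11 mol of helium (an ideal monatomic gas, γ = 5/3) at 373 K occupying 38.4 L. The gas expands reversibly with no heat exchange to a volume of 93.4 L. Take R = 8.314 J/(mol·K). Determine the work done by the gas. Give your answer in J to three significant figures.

Adiabatic: TV^(γ−1) = const with γ = 5/3.
T₂ = T₁ (V₁/V₂)^(γ−1) = 373 × (38.4/93.4)^0.667 = 373 × 0.5529 = 206.2 K.
W_by = nCᵥ(T₁ − T₂) = (2.11)(12.47)(373 − 206.2) = 4388 J.

W ≈ 4390 J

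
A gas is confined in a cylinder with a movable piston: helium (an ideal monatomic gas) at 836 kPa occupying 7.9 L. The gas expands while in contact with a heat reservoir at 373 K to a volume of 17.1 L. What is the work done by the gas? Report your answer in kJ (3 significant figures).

Isothermal: W = nRT ln(V₂/V₁) = P₁V₁ ln(V₂/V₁).
P₁V₁ = (836 kPa)(7.9 L) = 6604 J.
W = 6604 × ln(17.1/7.9) = 6604 × 0.7722
W_by_gas = 5100 J.

W ≈ 5.10 kJ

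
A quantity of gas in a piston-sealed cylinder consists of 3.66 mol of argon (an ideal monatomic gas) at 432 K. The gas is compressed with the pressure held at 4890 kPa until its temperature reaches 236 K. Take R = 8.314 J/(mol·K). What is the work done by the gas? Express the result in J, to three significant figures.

Isobaric: W = P ΔV = nR ΔT.
W = (3.66)(8.314)(236 − 432) = -5964 J.

W ≈ -5960 J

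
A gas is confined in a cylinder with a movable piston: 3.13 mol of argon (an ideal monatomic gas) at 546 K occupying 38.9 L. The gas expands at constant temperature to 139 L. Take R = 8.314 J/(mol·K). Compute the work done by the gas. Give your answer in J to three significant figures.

W ≈ 18100 J

Isothermal: W = nRT ln(V₂/V₁).
W = (3.13)(8.314)(546) × ln(139/38.9)
  = 14208 × 1.273
W_by_gas = 18094 J.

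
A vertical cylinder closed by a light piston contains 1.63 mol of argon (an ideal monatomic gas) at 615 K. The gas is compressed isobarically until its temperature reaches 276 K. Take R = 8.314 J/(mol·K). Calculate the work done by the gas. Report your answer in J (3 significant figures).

W ≈ -4590 J

Isobaric: W = P ΔV = nR ΔT.
W = (1.63)(8.314)(276 − 615) = -4594 J.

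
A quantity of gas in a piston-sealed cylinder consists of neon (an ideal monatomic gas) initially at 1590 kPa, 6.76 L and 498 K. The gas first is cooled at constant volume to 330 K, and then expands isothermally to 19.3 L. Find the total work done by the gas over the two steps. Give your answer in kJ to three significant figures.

W_total ≈ 7.47 kJ

Step 1 (isochoric): W = 0 (constant volume).
After step 1: P = 1054 kPa (V unchanged).
Step 2 (isothermal): W = P₁V₁ ln(V₂/V₁) = (7122) ln(19.3/6.76) = 7472 J.
W_total = 0 + 7472 = 7472 J.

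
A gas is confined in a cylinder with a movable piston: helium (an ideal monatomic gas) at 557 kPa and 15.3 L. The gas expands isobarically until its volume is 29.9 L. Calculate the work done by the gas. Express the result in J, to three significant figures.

Isobaric: W = P ΔV.
W = (557 kPa)(29.9 − 15.3 L) = (557)(14.6) = 8132 J.

W ≈ 8130 J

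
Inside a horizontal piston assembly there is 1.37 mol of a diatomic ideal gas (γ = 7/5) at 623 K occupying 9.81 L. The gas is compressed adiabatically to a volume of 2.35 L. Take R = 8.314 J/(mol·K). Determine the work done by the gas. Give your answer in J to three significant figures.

W ≈ -13700 J

Adiabatic: TV^(γ−1) = const with γ = 7/5.
T₂ = T₁ (V₁/V₂)^(γ−1) = 623 × (9.81/2.35)^0.4 = 623 × 1.771 = 1103 K.
W_by = nCᵥ(T₁ − T₂) = (1.37)(20.79)(623 − 1103) = -13679 J.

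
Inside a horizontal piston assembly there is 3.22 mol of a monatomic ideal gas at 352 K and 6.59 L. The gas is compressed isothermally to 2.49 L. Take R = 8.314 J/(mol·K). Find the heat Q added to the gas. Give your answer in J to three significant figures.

Isothermal ⇒ ΔU = 0, so Q = W = nRT ln(V₂/V₁).
Q = (3.22)(8.314)(352) ln(2.49/6.59) = 9423 × -0.9733 = -9172 J.

Q ≈ -9170 J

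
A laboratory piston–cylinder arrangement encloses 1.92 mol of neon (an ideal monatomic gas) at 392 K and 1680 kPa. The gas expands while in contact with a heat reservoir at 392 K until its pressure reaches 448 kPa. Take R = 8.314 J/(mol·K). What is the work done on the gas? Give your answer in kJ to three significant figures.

Isothermal process: W = nRT ln(V₂/V₁) = nRT ln(P₁/P₂).
W = (1.92)(8.314)(392) × ln(1680/448)
  = 6257 × ln(3.75) = 6257 × 1.322
W_by_gas = 8271 J; work on gas = −W_by = -8271 J.

W ≈ -8.27 kJ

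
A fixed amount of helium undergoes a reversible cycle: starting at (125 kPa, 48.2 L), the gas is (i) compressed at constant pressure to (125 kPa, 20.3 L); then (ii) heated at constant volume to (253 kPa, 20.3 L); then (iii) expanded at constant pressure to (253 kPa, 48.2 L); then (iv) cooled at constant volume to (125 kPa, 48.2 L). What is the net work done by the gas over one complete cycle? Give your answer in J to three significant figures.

W_net ≈ 3570 J

Constant-volume legs do no work.
W(i) = (125)(20.3 − 48.2) = -3488 J; W(iii) = (253)(48.2 − 20.3) = 7059 J.
W_net = -3488 + 7059 = 3571 J (the clockwise enclosed area).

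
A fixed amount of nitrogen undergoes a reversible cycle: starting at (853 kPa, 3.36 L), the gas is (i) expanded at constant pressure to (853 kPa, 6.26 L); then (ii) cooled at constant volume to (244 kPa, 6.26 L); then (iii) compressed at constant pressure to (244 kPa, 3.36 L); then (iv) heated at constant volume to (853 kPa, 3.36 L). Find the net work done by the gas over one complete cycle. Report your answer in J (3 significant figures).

W_net ≈ 1770 J

Constant-volume legs do no work.
W(i) = (853)(6.26 − 3.36) = 2474 J; W(iii) = (244)(3.36 − 6.26) = -707.6 J.
W_net = 2474 − 707.6 = 1766 J (the clockwise enclosed area).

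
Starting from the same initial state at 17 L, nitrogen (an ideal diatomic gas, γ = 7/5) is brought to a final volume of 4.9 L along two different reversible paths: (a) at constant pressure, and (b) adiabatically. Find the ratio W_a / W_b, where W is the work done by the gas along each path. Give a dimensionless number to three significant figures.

W_a / W_b ≈ 0.442

Path (a) isobaric: W = P₁(V₂ − V₁) → W_a/(P₁V₁) = -0.7118.
Path (b) adiabatic: W = P₁V₁(1 − (V₁/V₂)^(γ−1))/(γ−1) → W_b/(P₁V₁) = -1.612.
W_a / W_b = -0.7118 / -1.612 = 0.4416.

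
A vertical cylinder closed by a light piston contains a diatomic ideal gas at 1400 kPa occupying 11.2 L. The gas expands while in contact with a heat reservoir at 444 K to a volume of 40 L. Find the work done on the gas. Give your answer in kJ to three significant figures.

W ≈ -20.0 kJ

Isothermal: W = nRT ln(V₂/V₁) = P₁V₁ ln(V₂/V₁).
P₁V₁ = (1400 kPa)(11.2 L) = 15680 J.
W = 15680 × ln(40/11.2) = 15680 × 1.273
W_by_gas = 19960 J; work on gas = −W_by = -19960 J.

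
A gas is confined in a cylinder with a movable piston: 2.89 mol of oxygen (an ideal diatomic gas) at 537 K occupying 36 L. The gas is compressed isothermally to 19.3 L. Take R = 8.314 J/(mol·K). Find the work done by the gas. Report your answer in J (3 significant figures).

W ≈ -8040 J

Isothermal: W = nRT ln(V₂/V₁).
W = (2.89)(8.314)(537) × ln(19.3/36)
  = 12903 × -0.6234
W_by_gas = -8044 J.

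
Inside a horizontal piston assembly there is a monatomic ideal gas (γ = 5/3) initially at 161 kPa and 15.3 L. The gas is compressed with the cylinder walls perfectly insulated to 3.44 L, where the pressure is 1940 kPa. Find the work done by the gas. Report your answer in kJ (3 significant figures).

Adiabatic: W = (P₁V₁ − P₂V₂)/(γ − 1) with γ = 5/3.
P₁V₁ = 2463 J, P₂V₂ = 6674 J.
W = (2463 − 6674) / 0.6667 = -6315 J.

W ≈ -6.32 kJ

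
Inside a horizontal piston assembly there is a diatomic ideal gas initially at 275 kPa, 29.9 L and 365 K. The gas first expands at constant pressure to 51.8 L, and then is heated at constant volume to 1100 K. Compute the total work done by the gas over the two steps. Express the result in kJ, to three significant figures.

W_total ≈ 6.02 kJ

Step 1 (isobaric): W = PΔV = (275 kPa)(51.8 − 29.9 L) = 6022 J.
Step 2 (isochoric): W = 0 (constant volume).
W_total = 6022 + 0 = 6022 J.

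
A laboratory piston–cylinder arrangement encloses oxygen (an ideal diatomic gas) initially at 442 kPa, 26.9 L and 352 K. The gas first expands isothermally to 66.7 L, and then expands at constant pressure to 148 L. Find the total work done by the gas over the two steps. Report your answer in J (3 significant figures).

Step 1 (isothermal): W = P₁V₁ ln(V₂/V₁) = (11890) ln(66.7/26.9) = 10797 J.
After step 1: P = 178.3 kPa, V = 66.7 L, T = 352 K.
Step 2 (isobaric): W = PΔV = (178.3 kPa)(148 − 66.7 L) = 14492 J.
W_total = 10797 + 14492 = 25289 J.

W_total ≈ 25300 J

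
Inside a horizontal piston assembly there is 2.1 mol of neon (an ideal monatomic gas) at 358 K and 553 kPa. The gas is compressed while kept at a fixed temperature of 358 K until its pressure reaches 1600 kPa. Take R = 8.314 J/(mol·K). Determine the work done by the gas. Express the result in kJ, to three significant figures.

Isothermal process: W = nRT ln(V₂/V₁) = nRT ln(P₁/P₂).
W = (2.1)(8.314)(358) × ln(553/1600)
  = 6250 × ln(0.3456) = 6250 × -1.062
W_by_gas = -6640 J.

W ≈ -6.64 kJ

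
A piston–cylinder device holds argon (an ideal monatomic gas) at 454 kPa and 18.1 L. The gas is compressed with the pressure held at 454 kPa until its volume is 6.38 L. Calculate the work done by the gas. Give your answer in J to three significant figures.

Isobaric: W = P ΔV.
W = (454 kPa)(6.38 − 18.1 L) = (454)(-11.72) = -5321 J.

W ≈ -5320 J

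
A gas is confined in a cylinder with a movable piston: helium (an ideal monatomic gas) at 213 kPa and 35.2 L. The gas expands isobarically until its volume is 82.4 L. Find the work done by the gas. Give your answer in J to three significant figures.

W ≈ 10100 J

Isobaric: W = P ΔV.
W = (213 kPa)(82.4 − 35.2 L) = (213)(47.2) = 10054 J.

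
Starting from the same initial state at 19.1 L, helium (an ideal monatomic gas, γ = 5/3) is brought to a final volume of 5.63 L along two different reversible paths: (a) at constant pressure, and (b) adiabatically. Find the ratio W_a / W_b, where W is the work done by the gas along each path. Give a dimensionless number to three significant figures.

Path (a) isobaric: W = P₁(V₂ − V₁) → W_a/(P₁V₁) = -0.7052.
Path (b) adiabatic: W = P₁V₁(1 − (V₁/V₂)^(γ−1))/(γ−1) → W_b/(P₁V₁) = -1.887.
W_a / W_b = -0.7052 / -1.887 = 0.3738.

W_a / W_b ≈ 0.374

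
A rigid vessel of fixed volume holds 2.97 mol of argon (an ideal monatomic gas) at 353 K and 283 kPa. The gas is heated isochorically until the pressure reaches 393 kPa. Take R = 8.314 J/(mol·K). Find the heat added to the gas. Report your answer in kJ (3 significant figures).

Q ≈ 5.08 kJ

Constant volume ⇒ W = 0, so Q = ΔU = nCᵥΔT with Cᵥ = 3R/2 = 12.47 J/(mol·K).
At constant V, T₂/T₁ = P₂/P₁ ⇒ ΔT = T₁(P₂/P₁ − 1) = 353·(393/283 − 1) = 137.2 K.
ΔU = (2.97)(12.47)(137.2) = 5082 J.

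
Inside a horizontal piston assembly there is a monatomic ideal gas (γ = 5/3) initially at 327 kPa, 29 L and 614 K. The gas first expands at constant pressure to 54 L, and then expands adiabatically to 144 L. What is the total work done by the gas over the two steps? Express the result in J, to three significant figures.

W_total ≈ 20900 J

Step 1 (isobaric): W = PΔV = (327 kPa)(54 − 29 L) = 8175 J.
After step 1: P = 327 kPa, V = 54 L, T = 1143 K.
Step 2 (adiabatic): W = (P₁V₁ − P₂V₂)/(γ−1) = (17658 − 9183)/0.667 = 12713 J.
W_total = 8175 + 12713 = 20888 J.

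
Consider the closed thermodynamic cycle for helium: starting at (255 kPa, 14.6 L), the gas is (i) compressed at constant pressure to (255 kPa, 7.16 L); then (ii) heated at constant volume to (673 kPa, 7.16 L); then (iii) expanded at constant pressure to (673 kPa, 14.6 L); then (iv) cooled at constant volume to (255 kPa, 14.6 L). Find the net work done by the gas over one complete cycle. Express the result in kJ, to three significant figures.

Constant-volume legs do no work.
W(i) = (255)(7.16 − 14.6) = -1897 J; W(iii) = (673)(14.6 − 7.16) = 5007 J.
W_net = -1897 + 5007 = 3110 J (the clockwise enclosed area).

W_net ≈ 3.11 kJ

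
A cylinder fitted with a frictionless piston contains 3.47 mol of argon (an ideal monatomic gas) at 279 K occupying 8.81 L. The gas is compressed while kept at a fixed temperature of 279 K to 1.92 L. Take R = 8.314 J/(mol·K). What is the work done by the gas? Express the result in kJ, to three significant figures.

Isothermal: W = nRT ln(V₂/V₁).
W = (3.47)(8.314)(279) × ln(1.92/8.81)
  = 8049 × -1.524
W_by_gas = -12263 J.

W ≈ -12.3 kJ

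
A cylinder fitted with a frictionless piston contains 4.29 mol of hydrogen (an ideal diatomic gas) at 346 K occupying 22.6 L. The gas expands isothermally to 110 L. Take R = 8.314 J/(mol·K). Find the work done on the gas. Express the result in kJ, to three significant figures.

W ≈ -19.5 kJ

Isothermal: W = nRT ln(V₂/V₁).
W = (4.29)(8.314)(346) × ln(110/22.6)
  = 12341 × 1.583
W_by_gas = 19530 J; work on gas = −W_by = -19530 J.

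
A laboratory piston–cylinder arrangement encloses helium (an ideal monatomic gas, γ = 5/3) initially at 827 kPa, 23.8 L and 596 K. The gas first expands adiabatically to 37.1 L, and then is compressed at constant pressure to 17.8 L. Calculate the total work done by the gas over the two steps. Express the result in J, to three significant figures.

Step 1 (adiabatic): W = (P₁V₁ − P₂V₂)/(γ−1) = (19683 − 14640)/0.667 = 7563 J.
After step 1: P = 394.6 kPa, V = 37.1 L, T = 443.3 K.
Step 2 (isobaric): W = PΔV = (394.6 kPa)(17.8 − 37.1 L) = -7616 J.
W_total = 7563 − 7616 = -52.74 J.

W_total ≈ -52.7 J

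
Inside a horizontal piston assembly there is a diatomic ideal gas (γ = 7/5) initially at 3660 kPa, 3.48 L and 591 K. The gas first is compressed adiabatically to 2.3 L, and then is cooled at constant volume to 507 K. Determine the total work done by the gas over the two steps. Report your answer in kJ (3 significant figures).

Step 1 (adiabatic): W = (P₁V₁ − P₂V₂)/(γ−1) = (12737 − 15031)/0.4 = -5737 J.
Step 2 (isochoric): W = 0 (constant volume).
W_total = -5737 + 0 = -5737 J.

W_total ≈ -5.74 kJ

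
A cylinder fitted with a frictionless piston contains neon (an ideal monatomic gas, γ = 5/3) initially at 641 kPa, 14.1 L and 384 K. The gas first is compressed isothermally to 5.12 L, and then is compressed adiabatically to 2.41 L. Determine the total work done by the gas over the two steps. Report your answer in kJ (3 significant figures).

W_total ≈ -18.0 kJ

Step 1 (isothermal): W = P₁V₁ ln(V₂/V₁) = (9038) ln(5.12/14.1) = -9156 J.
After step 1: P = 1765 kPa, V = 5.12 L, T = 384 K.
Step 2 (adiabatic): W = (P₁V₁ − P₂V₂)/(γ−1) = (9038 − 14936)/0.667 = -8847 J.
W_total = -9156 − 8847 = -18003 J.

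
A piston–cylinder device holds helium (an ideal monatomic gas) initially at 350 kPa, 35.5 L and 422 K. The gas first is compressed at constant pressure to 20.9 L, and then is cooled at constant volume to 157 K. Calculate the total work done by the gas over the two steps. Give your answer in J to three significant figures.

W_total ≈ -5110 J

Step 1 (isobaric): W = PΔV = (350 kPa)(20.9 − 35.5 L) = -5110 J.
Step 2 (isochoric): W = 0 (constant volume).
W_total = -5110 + 0 = -5110 J.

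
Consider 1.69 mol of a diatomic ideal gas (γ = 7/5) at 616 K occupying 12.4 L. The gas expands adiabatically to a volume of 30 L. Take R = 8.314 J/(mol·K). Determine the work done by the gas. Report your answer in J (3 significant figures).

Adiabatic: TV^(γ−1) = const with γ = 7/5.
T₂ = T₁ (V₁/V₂)^(γ−1) = 616 × (12.4/30)^0.4 = 616 × 0.7023 = 432.6 K.
W_by = nCᵥ(T₁ − T₂) = (1.69)(20.79)(616 − 432.6) = 6442 J.

W ≈ 6440 J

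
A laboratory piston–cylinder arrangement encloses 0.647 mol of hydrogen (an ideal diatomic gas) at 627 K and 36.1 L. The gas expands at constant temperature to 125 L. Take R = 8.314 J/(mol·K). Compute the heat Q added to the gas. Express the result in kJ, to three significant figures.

Isothermal ⇒ ΔU = 0, so Q = W = nRT ln(V₂/V₁).
Q = (0.647)(8.314)(627) ln(125/36.1) = 3373 × 1.242 = 4189 J.

Q ≈ 4.19 kJ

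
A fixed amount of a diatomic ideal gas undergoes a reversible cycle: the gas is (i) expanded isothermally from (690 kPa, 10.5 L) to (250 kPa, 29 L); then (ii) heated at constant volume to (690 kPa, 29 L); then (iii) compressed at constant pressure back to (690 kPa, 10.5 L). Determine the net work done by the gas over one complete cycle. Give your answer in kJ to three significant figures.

Leg (i): W = PᵢVᵢ ln(V_f/Vᵢ) = (7245) ln(29/10.5) = 7360 J.
Leg (ii): W = 0.
Leg (iii): W = PΔV = (690)(10.5 − 29) = -12765 J.
W_net = 7360 − 12765 = -5405 J.

W_net ≈ -5.40 kJ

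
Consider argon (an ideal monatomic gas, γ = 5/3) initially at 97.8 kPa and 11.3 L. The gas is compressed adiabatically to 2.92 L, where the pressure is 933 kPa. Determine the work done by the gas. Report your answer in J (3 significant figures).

Adiabatic: W = (P₁V₁ − P₂V₂)/(γ − 1) with γ = 5/3.
P₁V₁ = 1105 J, P₂V₂ = 2724 J.
W = (1105 − 2724) / 0.6667 = -2429 J.

W ≈ -2430 J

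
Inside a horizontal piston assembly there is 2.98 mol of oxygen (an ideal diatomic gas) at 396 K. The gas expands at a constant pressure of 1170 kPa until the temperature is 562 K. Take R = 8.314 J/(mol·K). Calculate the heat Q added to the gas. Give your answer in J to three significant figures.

Q ≈ 14400 J

Isobaric: W = nRΔT = (2.98)(8.314)(166) = 4113 J.
ΔU = nCᵥΔT with Cᵥ = 5R/2: ΔU = (2.98)(20.79)(166) = 10282 J.
Q = ΔU + W = 10282 + 4113 = 14395 J.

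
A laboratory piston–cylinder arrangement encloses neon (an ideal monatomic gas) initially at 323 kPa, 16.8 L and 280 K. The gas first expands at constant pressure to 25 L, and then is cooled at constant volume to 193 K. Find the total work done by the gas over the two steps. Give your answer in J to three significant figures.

Step 1 (isobaric): W = PΔV = (323 kPa)(25 − 16.8 L) = 2649 J.
Step 2 (isochoric): W = 0 (constant volume).
W_total = 2649 + 0 = 2649 J.

W_total ≈ 2650 J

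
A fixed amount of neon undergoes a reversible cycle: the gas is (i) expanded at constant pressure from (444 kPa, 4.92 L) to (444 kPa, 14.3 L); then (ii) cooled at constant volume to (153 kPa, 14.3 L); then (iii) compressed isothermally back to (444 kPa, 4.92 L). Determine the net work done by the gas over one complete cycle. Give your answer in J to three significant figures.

Leg (i): W = PΔV = (444)(14.3 − 4.92) = 4165 J.
Leg (ii): W = 0.
Leg (iii): W = PᵢVᵢ ln(V_f/Vᵢ) = (2188) ln(4.92/14.3) = -2334 J.
W_net = 4165 − 2334 = 1830 J.

W_net ≈ 1830 J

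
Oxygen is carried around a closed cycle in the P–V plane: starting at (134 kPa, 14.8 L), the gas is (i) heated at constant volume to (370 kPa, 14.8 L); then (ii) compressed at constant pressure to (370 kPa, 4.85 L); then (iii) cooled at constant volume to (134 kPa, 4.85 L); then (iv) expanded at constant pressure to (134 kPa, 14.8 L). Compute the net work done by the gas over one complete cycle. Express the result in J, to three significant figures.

W_net ≈ -2350 J

Constant-volume legs do no work.
W(ii) = (370)(4.85 − 14.8) = -3682 J; W(iv) = (134)(14.8 − 4.85) = 1333 J.
W_net = -3682 + 1333 = -2348 J (the counter-clockwise enclosed area).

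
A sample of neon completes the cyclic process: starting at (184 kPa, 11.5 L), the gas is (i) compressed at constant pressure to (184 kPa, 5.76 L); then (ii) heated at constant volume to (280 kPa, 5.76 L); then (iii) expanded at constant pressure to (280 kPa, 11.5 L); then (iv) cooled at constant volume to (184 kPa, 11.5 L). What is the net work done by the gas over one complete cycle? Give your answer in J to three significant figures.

Constant-volume legs do no work.
W(i) = (184)(5.76 − 11.5) = -1056 J; W(iii) = (280)(11.5 − 5.76) = 1607 J.
W_net = -1056 + 1607 = 551 J (the clockwise enclosed area).

W_net ≈ 551 J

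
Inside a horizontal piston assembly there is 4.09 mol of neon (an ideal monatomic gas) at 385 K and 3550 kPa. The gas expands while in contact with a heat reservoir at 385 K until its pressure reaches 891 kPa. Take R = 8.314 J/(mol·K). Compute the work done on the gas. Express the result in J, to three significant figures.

W ≈ -18100 J

Isothermal process: W = nRT ln(V₂/V₁) = nRT ln(P₁/P₂).
W = (4.09)(8.314)(385) × ln(3550/891)
  = 13092 × ln(3.984) = 13092 × 1.382
W_by_gas = 18097 J; work on gas = −W_by = -18097 J.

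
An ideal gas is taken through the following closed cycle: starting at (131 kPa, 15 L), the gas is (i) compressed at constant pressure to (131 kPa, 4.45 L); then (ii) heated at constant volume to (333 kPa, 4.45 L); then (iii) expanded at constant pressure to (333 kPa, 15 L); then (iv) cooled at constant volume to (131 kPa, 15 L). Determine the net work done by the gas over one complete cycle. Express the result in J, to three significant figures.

W_net ≈ 2130 J

Constant-volume legs do no work.
W(i) = (131)(4.45 − 15) = -1382 J; W(iii) = (333)(15 − 4.45) = 3513 J.
W_net = -1382 + 3513 = 2131 J (the clockwise enclosed area).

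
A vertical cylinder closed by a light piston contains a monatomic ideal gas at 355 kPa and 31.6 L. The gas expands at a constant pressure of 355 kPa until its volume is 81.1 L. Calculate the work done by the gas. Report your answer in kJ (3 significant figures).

Isobaric: W = P ΔV.
W = (355 kPa)(81.1 − 31.6 L) = (355)(49.5) = 17572 J.

W ≈ 17.6 kJ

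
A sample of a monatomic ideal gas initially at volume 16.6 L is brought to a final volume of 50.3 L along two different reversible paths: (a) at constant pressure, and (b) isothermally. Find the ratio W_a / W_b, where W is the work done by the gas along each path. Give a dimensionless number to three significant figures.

Path (a) isobaric: W = P₁(V₂ − V₁) → W_a/(P₁V₁) = 2.03.
Path (b) isothermal: W = P₁V₁ ln(V₂/V₁) → W_b/(P₁V₁) = 1.109.
W_a / W_b = 2.03 / 1.109 = 1.831.

W_a / W_b ≈ 1.83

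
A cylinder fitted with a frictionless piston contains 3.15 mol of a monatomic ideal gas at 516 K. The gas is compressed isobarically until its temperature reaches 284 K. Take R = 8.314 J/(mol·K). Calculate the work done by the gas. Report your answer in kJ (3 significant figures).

W ≈ -6.08 kJ

Isobaric: W = P ΔV = nR ΔT.
W = (3.15)(8.314)(284 − 516) = -6076 J.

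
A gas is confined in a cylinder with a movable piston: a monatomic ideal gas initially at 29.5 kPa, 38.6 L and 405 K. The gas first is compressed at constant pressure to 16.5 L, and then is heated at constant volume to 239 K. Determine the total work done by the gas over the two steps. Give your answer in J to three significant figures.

Step 1 (isobaric): W = PΔV = (29.5 kPa)(16.5 − 38.6 L) = -652 J.
Step 2 (isochoric): W = 0 (constant volume).
W_total = -652 + 0 = -652 J.

W_total ≈ -652 J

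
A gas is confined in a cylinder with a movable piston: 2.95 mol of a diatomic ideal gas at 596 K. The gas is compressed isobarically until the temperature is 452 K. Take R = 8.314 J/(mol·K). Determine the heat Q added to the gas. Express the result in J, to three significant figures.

Isobaric: W = nRΔT = (2.95)(8.314)(-144) = -3532 J.
ΔU = nCᵥΔT with Cᵥ = 5R/2: ΔU = (2.95)(20.79)(-144) = -8829 J.
Q = ΔU + W = -8829 − 3532 = -12361 J.

Q ≈ -12400 J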